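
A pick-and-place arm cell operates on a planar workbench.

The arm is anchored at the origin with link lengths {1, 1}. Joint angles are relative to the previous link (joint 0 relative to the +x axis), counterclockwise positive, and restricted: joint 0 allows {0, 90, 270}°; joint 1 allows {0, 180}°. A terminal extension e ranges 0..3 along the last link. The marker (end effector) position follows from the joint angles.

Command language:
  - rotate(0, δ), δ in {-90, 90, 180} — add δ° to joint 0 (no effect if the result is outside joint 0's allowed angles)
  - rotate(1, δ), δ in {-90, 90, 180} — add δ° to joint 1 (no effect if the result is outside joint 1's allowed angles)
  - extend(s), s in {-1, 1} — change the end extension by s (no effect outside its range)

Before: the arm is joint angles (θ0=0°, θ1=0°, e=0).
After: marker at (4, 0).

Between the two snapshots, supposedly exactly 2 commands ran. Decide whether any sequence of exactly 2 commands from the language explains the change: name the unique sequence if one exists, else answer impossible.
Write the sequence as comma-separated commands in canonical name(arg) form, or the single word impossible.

from: joint angles (θ0=0°, θ1=0°, e=0)
t=1 extend(1) ⇒ joint angles (θ0=0°, θ1=0°, e=1)
t=2 extend(1) ⇒ joint angles (θ0=0°, θ1=0°, e=2)
no other 2-command option fits: unique.

extend(1), extend(1)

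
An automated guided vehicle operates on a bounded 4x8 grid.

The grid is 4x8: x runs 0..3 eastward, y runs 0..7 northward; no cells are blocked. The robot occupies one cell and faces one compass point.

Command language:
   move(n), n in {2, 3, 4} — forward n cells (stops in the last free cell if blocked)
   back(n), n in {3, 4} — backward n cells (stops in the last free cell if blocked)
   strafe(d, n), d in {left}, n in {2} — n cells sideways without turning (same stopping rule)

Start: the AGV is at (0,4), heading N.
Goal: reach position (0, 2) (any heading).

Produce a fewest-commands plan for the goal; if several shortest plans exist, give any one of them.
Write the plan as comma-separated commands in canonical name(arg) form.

move(2), back(4)

initial: at (0,4), heading N
t=1 move(2) ⇒ at (0,6), heading N
t=2 back(4) ⇒ at (0,2), heading N
minimal: 2 command(s), checked below 2.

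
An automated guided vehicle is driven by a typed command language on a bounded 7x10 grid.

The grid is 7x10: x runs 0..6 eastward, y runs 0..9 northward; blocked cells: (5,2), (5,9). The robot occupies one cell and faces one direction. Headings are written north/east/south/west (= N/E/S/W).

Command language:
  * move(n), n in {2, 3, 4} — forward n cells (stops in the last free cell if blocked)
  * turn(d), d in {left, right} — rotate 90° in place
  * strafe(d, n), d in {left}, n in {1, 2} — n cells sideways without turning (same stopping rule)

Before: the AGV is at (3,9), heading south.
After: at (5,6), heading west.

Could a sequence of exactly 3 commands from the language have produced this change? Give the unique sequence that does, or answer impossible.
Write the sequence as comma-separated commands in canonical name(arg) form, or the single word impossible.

key: cell and facing (now W) both changed — the 3 commands mix motion and turning
from: at (3,9), heading south
t=1 move(3) ⇒ at (3,6), heading south
t=2 strafe(left, 2) ⇒ at (5,6), heading south
t=3 turn(right) ⇒ at (5,6), heading west
all 343 alternatives checked — unique.

move(3), strafe(left, 2), turn(right)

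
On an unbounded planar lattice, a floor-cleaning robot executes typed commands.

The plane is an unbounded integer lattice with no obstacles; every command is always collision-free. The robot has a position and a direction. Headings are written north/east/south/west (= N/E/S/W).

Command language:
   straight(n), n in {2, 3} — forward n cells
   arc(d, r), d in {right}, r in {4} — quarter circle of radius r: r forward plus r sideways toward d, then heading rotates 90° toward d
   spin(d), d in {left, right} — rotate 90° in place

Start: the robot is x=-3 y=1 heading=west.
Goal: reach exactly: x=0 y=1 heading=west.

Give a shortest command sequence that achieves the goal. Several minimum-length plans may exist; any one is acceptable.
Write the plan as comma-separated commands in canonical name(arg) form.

spin(right), spin(right), straight(3), spin(right), spin(right)

start: x=-3 y=1 heading=west
[1] after spin(right): x=-3 y=1 heading=north
[2] after spin(right): x=-3 y=1 heading=east
[3] after straight(3): x=0 y=1 heading=east
[4] after spin(right): x=0 y=1 heading=south
[5] after spin(right): x=0 y=1 heading=west
minimal: 5 command(s), checked below 5.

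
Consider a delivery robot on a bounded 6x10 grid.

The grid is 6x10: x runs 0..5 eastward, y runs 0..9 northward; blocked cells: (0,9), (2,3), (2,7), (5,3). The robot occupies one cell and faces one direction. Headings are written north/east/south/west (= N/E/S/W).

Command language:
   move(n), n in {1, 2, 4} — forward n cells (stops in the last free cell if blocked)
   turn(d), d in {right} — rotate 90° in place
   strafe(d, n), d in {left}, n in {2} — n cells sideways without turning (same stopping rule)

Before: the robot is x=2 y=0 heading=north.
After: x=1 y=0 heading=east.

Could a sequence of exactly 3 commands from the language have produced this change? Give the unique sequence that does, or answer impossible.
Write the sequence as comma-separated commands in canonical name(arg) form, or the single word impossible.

strafe(left, 2), turn(right), move(1)

key: running move(1) before strafe(left, 2) would end elsewhere — order is forced
start: x=2 y=0 heading=north
t=1 strafe(left, 2) ⇒ x=0 y=0 heading=north
t=2 turn(right) ⇒ x=0 y=0 heading=east
t=3 move(1) ⇒ x=1 y=0 heading=east
no other 3-command option fits: unique.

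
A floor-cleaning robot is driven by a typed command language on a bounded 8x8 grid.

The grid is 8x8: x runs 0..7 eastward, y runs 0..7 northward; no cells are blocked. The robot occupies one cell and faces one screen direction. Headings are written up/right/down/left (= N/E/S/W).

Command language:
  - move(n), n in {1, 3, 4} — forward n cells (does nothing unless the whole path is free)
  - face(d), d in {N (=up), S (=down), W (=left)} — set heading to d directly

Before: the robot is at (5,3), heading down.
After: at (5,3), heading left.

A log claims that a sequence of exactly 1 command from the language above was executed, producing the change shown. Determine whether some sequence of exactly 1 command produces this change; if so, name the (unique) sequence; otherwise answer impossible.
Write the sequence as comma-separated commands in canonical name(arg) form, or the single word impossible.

face(W)

key: (5,3) unchanged — the single command moves nothing
t0: at (5,3), heading down
step 1 (face(W)): at (5,3), heading left
uniquely the one of 6 1-step routes that fits.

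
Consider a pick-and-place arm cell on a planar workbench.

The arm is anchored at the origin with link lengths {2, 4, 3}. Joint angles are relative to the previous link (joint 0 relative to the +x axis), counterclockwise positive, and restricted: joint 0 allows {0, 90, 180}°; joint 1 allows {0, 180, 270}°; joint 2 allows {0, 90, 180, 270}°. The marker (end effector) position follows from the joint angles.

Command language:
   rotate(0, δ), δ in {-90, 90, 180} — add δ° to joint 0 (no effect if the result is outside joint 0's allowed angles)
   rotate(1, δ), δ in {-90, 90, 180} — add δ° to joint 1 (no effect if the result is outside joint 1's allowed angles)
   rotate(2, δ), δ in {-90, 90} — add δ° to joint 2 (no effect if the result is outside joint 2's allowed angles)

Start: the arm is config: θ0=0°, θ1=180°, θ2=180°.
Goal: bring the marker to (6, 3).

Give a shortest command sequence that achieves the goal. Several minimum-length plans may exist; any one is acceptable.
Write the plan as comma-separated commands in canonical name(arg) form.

rotate(2, -90), rotate(1, 180)

initial: config: θ0=0°, θ1=180°, θ2=180°
[1] after rotate(2, -90): config: θ0=0°, θ1=180°, θ2=90°
[2] after rotate(1, 180): config: θ0=0°, θ1=0°, θ2=90°
nothing shorter than 2 reaches the goal.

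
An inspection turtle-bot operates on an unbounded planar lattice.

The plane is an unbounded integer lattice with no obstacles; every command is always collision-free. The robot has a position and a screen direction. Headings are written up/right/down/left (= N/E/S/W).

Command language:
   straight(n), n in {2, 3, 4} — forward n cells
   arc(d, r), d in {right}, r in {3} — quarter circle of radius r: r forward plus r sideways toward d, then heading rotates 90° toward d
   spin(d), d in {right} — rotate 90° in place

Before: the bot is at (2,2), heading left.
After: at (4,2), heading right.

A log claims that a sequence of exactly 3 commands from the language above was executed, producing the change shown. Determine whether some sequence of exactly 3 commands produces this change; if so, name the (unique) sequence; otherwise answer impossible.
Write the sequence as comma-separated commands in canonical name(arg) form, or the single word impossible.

spin(right), spin(right), straight(2)

key: order matters: swapping spin(right) and straight(2) lands elsewhere
from: at (2,2), heading left
[1] after spin(right): at (2,2), heading up
[2] after spin(right): at (2,2), heading right
[3] after straight(2): at (4,2), heading right
uniquely the one of 125 3-step routes that fits.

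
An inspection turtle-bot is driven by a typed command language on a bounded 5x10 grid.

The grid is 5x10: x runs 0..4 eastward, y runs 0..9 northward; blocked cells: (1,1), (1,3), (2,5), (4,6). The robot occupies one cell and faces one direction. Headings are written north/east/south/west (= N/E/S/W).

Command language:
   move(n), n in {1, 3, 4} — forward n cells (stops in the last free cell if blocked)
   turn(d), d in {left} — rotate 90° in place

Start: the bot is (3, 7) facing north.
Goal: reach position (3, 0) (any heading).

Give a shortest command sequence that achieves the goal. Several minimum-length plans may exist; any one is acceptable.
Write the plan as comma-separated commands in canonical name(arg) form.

start: (3, 7) facing north
[1] after turn(left): (3, 7) facing west
[2] after turn(left): (3, 7) facing south
[3] after move(4): (3, 3) facing south
[4] after move(4): (3, 0) facing south
shorter routes all fall short; 4 is best.

turn(left), turn(left), move(4), move(4)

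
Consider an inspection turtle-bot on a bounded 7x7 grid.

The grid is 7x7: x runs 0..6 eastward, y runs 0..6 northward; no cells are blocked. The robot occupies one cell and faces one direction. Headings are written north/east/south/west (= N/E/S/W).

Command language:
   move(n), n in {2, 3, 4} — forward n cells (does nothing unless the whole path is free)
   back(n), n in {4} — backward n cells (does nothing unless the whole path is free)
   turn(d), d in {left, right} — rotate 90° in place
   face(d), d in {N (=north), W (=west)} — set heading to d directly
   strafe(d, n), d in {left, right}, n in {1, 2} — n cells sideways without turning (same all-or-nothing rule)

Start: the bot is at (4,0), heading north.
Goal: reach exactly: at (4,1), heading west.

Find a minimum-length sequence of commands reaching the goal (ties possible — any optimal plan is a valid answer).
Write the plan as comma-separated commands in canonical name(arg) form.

initial: at (4,0), heading north
[1] after turn(left): at (4,0), heading west
[2] after strafe(right, 1): at (4,1), heading west
nothing shorter than 2 reaches the goal.

turn(left), strafe(right, 1)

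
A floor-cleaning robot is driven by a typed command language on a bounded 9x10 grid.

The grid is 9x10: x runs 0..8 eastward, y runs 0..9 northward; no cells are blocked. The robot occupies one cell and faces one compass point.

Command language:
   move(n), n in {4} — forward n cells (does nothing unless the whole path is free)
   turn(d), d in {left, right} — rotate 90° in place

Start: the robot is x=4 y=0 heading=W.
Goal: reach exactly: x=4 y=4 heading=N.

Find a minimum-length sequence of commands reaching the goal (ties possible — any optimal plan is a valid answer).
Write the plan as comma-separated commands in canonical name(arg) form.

initial: x=4 y=0 heading=W
t=1 turn(right) ⇒ x=4 y=0 heading=N
t=2 move(4) ⇒ x=4 y=4 heading=N
no 1-step plan works, so 2 is optimal.

turn(right), move(4)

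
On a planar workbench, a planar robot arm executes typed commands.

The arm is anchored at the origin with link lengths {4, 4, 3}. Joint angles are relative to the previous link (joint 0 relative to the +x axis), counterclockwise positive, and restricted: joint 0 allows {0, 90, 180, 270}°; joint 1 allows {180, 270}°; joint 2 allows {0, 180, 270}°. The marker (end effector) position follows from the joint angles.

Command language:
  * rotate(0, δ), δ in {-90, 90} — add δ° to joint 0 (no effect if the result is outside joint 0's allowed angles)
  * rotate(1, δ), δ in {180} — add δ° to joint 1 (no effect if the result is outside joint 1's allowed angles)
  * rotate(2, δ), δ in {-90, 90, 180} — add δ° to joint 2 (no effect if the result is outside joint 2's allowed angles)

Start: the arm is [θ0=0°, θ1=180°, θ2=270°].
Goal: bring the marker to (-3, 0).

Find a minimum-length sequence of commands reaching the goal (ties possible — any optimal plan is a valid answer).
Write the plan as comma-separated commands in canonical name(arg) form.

begin: [θ0=0°, θ1=180°, θ2=270°]
step 1 (rotate(0, 90)): [θ0=90°, θ1=180°, θ2=270°]
minimal: 1 command(s), checked below 1.

rotate(0, 90)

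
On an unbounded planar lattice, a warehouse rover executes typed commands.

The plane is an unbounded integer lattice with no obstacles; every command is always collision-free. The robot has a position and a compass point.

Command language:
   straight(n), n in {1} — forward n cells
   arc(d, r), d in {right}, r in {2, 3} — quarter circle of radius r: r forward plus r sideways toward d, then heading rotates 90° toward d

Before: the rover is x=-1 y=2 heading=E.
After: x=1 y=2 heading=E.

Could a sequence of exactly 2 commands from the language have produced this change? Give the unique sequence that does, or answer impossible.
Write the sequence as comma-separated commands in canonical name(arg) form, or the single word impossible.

straight(1), straight(1)

key: heading stays E — no command in the sequence turns
t0: x=-1 y=2 heading=E
step 1 (straight(1)): x=0 y=2 heading=E
step 2 (straight(1)): x=1 y=2 heading=E
no rival 2-sequence matches.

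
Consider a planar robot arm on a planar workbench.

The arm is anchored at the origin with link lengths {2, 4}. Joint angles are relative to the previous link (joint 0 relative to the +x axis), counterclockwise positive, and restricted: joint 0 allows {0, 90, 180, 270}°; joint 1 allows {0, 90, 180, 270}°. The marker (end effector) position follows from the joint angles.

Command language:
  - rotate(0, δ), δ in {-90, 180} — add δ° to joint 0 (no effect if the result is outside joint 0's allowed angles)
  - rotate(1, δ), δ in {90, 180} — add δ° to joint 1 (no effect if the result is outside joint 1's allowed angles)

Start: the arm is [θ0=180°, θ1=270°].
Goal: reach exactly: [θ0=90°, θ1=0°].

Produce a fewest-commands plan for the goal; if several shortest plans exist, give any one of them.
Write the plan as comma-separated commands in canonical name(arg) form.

initial: [θ0=180°, θ1=270°]
t=1 rotate(0, -90) ⇒ [θ0=90°, θ1=270°]
t=2 rotate(1, 90) ⇒ [θ0=90°, θ1=0°]
no 1-step plan works, so 2 is optimal.

rotate(0, -90), rotate(1, 90)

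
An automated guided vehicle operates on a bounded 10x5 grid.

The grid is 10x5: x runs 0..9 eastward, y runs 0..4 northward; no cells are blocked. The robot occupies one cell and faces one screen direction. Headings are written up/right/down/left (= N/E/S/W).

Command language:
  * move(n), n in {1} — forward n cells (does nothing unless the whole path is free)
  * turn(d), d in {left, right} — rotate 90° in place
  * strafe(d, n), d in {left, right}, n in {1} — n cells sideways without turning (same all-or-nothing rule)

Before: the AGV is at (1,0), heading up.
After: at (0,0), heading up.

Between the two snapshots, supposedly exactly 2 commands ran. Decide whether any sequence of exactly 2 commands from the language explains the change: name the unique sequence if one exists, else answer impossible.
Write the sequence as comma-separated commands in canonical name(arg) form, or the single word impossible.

key: the second strafe(left, 1) would leave the grid, so it does nothing
begin: at (1,0), heading up
t=1 strafe(left, 1) ⇒ at (0,0), heading up
t=2 strafe(left, 1) ⇒ at (0,0), heading up
no other 2-command option fits: unique.

strafe(left, 1), strafe(left, 1)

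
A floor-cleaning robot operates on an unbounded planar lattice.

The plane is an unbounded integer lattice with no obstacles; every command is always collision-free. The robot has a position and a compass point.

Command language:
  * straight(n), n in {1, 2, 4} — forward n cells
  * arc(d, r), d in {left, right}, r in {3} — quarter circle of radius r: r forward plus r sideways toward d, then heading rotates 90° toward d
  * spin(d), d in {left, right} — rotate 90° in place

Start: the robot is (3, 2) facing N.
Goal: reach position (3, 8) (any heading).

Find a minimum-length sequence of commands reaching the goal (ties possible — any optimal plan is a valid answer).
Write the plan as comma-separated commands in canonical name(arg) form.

straight(2), straight(4)

begin: (3, 2) facing N
step 1 (straight(2)): (3, 4) facing N
step 2 (straight(4)): (3, 8) facing N
nothing shorter than 2 reaches the goal.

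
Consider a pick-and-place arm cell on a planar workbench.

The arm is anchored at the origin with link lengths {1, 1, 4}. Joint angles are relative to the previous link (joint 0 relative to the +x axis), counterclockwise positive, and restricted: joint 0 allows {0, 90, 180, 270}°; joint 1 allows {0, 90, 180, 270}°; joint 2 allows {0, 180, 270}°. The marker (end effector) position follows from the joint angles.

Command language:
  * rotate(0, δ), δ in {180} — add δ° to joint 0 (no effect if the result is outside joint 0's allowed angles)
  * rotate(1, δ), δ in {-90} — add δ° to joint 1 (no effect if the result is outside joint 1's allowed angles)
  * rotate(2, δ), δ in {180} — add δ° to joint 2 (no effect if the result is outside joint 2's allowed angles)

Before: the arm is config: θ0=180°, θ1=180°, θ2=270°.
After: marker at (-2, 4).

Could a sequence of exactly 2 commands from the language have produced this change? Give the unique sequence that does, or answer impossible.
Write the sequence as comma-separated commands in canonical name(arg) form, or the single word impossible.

t0: config: θ0=180°, θ1=180°, θ2=270°
step 1 (rotate(1, -90)): config: θ0=180°, θ1=90°, θ2=270°
step 2 (rotate(1, -90)): config: θ0=180°, θ1=0°, θ2=270°
no rival 2-sequence matches.

rotate(1, -90), rotate(1, -90)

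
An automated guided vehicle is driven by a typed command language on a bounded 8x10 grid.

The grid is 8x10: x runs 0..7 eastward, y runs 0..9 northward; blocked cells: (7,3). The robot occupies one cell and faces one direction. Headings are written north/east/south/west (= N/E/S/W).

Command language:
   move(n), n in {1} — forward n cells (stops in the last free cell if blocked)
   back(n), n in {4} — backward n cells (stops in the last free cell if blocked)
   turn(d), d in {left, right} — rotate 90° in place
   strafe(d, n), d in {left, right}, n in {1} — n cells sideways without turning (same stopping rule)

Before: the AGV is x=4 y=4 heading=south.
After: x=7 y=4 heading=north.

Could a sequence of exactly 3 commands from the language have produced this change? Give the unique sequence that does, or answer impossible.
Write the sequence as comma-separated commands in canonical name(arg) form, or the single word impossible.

key: cell and facing (now N) both changed — the 3 commands mix motion and turning
initial: x=4 y=4 heading=south
1. turn(right) → x=4 y=4 heading=west
2. back(4) → x=7 y=4 heading=west
3. turn(right) → x=7 y=4 heading=north
all 216 alternatives checked — unique.

turn(right), back(4), turn(right)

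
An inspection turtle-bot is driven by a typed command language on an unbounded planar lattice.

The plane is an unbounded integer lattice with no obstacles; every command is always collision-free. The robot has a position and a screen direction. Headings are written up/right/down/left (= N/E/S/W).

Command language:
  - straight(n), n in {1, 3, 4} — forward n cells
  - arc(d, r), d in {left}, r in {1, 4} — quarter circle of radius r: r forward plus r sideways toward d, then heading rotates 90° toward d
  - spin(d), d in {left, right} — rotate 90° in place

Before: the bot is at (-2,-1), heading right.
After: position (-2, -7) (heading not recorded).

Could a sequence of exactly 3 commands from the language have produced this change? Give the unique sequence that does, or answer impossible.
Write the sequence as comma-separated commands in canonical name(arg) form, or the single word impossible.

key: order matters: swapping spin(right) and straight(3) lands elsewhere
start: at (-2,-1), heading right
t=1 spin(right) ⇒ at (-2,-1), heading down
t=2 straight(3) ⇒ at (-2,-4), heading down
t=3 straight(3) ⇒ at (-2,-7), heading down
uniquely the one of 343 3-step routes that fits.

spin(right), straight(3), straight(3)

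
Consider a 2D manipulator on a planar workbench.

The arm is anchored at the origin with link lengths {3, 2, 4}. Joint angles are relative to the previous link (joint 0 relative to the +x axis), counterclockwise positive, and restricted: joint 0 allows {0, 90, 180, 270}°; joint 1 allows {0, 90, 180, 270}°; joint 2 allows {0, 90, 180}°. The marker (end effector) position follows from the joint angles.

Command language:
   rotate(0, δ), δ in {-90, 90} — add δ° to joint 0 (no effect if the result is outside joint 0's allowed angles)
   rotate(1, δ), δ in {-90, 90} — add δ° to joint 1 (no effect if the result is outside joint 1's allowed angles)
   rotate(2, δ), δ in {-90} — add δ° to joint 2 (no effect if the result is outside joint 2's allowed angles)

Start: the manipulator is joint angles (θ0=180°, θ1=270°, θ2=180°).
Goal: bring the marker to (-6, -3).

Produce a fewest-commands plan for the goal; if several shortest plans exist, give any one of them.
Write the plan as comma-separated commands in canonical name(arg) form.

from: joint angles (θ0=180°, θ1=270°, θ2=180°)
[1] after rotate(0, 90): joint angles (θ0=270°, θ1=270°, θ2=180°)
[2] after rotate(2, -90): joint angles (θ0=270°, θ1=270°, θ2=90°)
[3] after rotate(2, -90): joint angles (θ0=270°, θ1=270°, θ2=0°)
shorter routes all fall short; 3 is best.

rotate(0, 90), rotate(2, -90), rotate(2, -90)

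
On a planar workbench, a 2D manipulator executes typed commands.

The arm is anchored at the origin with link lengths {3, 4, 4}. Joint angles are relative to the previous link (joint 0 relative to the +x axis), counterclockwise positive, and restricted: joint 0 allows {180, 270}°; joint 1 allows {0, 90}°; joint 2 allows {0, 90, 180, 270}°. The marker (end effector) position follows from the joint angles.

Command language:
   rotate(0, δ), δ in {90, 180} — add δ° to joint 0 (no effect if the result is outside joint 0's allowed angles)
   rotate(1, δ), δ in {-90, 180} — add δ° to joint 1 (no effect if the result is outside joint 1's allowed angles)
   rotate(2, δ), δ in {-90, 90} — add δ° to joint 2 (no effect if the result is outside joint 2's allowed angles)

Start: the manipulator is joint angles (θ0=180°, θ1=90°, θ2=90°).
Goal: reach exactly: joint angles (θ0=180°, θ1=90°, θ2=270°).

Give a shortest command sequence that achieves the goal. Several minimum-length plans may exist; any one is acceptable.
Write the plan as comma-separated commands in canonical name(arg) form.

rotate(2, -90), rotate(2, -90)

from: joint angles (θ0=180°, θ1=90°, θ2=90°)
[1] after rotate(2, -90): joint angles (θ0=180°, θ1=90°, θ2=0°)
[2] after rotate(2, -90): joint angles (θ0=180°, θ1=90°, θ2=270°)
shorter routes all fall short; 2 is best.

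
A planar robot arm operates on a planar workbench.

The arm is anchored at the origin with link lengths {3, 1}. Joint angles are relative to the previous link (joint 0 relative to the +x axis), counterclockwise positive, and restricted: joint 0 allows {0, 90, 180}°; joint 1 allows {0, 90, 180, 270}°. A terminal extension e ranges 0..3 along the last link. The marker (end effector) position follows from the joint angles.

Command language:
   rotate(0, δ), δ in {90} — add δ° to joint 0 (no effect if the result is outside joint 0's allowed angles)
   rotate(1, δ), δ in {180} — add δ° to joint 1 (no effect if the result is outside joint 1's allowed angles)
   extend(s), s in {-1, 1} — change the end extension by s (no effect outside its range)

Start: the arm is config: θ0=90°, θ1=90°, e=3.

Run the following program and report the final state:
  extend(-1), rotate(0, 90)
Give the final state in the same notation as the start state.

start: config: θ0=90°, θ1=90°, e=3
step 1 (extend(-1)): config: θ0=90°, θ1=90°, e=2
step 2 (rotate(0, 90)): config: θ0=180°, θ1=90°, e=2

config: θ0=180°, θ1=90°, e=2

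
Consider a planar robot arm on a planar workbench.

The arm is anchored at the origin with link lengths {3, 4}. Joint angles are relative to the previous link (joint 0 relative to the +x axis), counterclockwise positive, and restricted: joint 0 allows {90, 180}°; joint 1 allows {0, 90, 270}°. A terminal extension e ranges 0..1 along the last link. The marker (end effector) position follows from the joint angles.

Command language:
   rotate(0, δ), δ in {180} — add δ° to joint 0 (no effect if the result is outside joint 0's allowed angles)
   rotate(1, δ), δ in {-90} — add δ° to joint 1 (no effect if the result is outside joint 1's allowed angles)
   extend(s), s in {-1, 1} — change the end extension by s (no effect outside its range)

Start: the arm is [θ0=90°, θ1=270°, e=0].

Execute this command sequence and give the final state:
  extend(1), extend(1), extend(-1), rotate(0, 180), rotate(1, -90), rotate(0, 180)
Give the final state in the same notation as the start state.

[θ0=90°, θ1=270°, e=0]

from: [θ0=90°, θ1=270°, e=0]
[1] after extend(1): [θ0=90°, θ1=270°, e=1]
[2] after extend(1): [θ0=90°, θ1=270°, e=1]
[3] after extend(-1): [θ0=90°, θ1=270°, e=0]
[4] after rotate(0, 180): [θ0=90°, θ1=270°, e=0]
[5] after rotate(1, -90): [θ0=90°, θ1=270°, e=0]
[6] after rotate(0, 180): [θ0=90°, θ1=270°, e=0]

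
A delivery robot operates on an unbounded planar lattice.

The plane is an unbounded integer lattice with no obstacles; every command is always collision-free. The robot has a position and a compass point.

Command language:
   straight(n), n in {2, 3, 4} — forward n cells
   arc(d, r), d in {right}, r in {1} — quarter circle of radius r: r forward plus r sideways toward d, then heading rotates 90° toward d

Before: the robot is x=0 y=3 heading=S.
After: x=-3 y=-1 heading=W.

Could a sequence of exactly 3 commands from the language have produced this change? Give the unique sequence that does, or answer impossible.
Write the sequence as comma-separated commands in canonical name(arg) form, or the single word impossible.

straight(3), arc(right, 1), straight(2)

key: order matters: swapping straight(3) and straight(2) lands elsewhere
t0: x=0 y=3 heading=S
step 1 (straight(3)): x=0 y=0 heading=S
step 2 (arc(right, 1)): x=-1 y=-1 heading=W
step 3 (straight(2)): x=-3 y=-1 heading=W
uniquely the one of 64 3-step routes that fits.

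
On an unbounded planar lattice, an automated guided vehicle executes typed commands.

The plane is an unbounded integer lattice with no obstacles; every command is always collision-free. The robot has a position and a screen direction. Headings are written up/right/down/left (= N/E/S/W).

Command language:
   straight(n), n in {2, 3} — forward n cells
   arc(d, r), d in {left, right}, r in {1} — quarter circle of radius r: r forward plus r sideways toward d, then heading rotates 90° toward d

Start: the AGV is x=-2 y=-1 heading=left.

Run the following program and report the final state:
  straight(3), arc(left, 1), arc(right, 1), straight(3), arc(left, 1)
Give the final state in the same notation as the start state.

x=-11 y=-4 heading=down

from: x=-2 y=-1 heading=left
t=1 straight(3) ⇒ x=-5 y=-1 heading=left
t=2 arc(left, 1) ⇒ x=-6 y=-2 heading=down
t=3 arc(right, 1) ⇒ x=-7 y=-3 heading=left
t=4 straight(3) ⇒ x=-10 y=-3 heading=left
t=5 arc(left, 1) ⇒ x=-11 y=-4 heading=down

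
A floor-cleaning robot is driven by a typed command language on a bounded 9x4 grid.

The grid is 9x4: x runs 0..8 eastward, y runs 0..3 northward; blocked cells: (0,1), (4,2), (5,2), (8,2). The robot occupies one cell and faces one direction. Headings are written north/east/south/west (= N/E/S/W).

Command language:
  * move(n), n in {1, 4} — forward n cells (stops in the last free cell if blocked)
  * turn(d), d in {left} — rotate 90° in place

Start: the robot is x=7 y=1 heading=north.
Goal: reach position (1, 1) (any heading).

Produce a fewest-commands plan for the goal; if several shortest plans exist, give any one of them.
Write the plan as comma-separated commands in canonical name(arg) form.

turn(left), move(4), move(4)

initial: x=7 y=1 heading=north
1. turn(left) → x=7 y=1 heading=west
2. move(4) → x=3 y=1 heading=west
3. move(4) → x=1 y=1 heading=west
no 2-step plan works, so 3 is optimal.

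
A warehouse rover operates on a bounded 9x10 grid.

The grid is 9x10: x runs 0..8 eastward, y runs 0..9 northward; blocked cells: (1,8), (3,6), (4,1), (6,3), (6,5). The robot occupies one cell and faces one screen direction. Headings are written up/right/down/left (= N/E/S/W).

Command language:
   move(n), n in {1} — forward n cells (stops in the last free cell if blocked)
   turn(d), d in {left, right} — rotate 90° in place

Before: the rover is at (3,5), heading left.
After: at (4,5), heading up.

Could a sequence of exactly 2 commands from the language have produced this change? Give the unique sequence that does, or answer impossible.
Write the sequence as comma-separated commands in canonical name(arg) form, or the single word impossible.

checked all 2-command options: none fits.

impossible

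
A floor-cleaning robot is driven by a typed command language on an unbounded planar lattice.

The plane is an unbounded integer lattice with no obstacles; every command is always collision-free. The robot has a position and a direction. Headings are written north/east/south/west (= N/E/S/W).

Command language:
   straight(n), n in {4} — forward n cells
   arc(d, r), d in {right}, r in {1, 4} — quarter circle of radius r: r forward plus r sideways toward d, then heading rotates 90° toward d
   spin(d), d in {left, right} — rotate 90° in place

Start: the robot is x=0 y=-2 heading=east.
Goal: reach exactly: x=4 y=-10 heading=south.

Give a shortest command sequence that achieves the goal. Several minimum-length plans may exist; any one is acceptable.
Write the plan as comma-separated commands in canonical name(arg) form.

t0: x=0 y=-2 heading=east
1. arc(right, 4) → x=4 y=-6 heading=south
2. straight(4) → x=4 y=-10 heading=south
minimal: 2 command(s), checked below 2.

arc(right, 4), straight(4)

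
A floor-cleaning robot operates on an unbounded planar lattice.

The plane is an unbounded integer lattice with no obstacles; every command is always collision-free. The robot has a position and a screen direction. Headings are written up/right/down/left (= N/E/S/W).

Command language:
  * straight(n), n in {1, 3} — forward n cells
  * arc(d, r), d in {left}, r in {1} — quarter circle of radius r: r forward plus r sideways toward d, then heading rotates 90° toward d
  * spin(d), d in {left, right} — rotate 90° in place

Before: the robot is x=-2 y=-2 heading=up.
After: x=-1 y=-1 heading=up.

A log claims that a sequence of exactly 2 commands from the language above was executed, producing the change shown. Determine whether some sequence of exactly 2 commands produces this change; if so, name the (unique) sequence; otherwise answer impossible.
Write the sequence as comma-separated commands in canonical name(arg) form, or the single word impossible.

key: order matters: swapping spin(right) and arc(left, 1) lands elsewhere
from: x=-2 y=-2 heading=up
t=1 spin(right) ⇒ x=-2 y=-2 heading=right
t=2 arc(left, 1) ⇒ x=-1 y=-1 heading=up
uniquely the one of 25 2-step routes that fits.

spin(right), arc(left, 1)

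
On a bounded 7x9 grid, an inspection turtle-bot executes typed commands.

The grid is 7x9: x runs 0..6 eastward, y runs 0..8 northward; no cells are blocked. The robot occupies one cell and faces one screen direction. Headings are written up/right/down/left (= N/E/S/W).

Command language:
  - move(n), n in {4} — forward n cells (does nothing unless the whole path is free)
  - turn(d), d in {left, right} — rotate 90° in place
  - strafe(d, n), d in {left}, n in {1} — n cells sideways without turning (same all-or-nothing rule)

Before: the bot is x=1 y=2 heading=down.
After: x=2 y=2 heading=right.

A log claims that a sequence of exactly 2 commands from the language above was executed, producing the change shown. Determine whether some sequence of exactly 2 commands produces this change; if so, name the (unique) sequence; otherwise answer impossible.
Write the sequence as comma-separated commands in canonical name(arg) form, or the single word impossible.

strafe(left, 1), turn(left)

key: position moved to (2,2) AND the heading swung to E — translation plus rotation needed
begin: x=1 y=2 heading=down
1. strafe(left, 1) → x=2 y=2 heading=down
2. turn(left) → x=2 y=2 heading=right
no rival 2-sequence matches.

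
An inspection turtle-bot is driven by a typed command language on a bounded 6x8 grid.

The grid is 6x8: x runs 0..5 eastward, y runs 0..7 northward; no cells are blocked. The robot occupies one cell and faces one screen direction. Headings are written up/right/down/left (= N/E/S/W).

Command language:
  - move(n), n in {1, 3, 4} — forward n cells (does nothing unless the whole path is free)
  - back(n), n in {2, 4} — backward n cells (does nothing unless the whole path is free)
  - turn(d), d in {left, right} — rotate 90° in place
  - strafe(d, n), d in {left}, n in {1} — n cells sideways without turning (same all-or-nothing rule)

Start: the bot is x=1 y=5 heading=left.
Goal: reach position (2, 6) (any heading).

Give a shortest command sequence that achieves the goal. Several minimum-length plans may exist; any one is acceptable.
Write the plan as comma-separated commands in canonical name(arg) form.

strafe(left, 1), turn(left), strafe(left, 1), back(2)

t0: x=1 y=5 heading=left
[1] after strafe(left, 1): x=1 y=4 heading=left
[2] after turn(left): x=1 y=4 heading=down
[3] after strafe(left, 1): x=2 y=4 heading=down
[4] after back(2): x=2 y=6 heading=down
nothing shorter than 4 reaches the goal.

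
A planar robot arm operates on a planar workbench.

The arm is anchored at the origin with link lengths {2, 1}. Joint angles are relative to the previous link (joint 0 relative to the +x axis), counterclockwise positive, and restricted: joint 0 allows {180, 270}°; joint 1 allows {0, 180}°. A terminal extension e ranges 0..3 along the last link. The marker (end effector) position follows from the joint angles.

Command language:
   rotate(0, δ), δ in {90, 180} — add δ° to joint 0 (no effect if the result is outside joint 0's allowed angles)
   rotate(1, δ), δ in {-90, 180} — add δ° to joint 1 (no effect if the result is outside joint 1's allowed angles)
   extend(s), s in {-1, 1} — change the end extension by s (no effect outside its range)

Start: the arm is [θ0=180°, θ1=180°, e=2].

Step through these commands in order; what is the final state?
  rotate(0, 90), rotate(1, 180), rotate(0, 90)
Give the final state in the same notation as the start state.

begin: [θ0=180°, θ1=180°, e=2]
[1] after rotate(0, 90): [θ0=270°, θ1=180°, e=2]
[2] after rotate(1, 180): [θ0=270°, θ1=0°, e=2]
[3] after rotate(0, 90): [θ0=270°, θ1=0°, e=2]

[θ0=270°, θ1=0°, e=2]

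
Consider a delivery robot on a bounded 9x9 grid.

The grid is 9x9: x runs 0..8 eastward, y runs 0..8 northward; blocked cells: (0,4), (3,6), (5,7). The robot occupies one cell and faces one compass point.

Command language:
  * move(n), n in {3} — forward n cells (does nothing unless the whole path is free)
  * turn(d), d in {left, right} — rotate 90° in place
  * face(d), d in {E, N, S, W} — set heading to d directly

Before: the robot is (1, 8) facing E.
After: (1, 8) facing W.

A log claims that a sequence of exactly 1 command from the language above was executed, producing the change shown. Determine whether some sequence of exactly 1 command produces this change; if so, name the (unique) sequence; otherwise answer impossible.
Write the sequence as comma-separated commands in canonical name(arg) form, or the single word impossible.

face(W)

key: parked at (1,8) the whole time — nothing moves the robot
initial: (1, 8) facing E
step 1 (face(W)): (1, 8) facing W
all 7 alternatives checked — unique.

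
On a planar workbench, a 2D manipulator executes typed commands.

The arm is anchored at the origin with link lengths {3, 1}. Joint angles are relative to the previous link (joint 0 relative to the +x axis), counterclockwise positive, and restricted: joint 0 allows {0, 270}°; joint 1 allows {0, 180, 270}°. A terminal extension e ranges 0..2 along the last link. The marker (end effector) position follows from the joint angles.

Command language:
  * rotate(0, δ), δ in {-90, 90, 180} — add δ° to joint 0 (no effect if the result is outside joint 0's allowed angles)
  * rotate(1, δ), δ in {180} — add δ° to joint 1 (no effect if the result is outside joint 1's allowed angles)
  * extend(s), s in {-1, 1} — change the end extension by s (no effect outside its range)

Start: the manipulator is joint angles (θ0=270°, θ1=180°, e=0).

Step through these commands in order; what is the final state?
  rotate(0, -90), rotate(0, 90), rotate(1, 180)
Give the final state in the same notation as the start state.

initial: joint angles (θ0=270°, θ1=180°, e=0)
step 1 (rotate(0, -90)): joint angles (θ0=270°, θ1=180°, e=0)
step 2 (rotate(0, 90)): joint angles (θ0=0°, θ1=180°, e=0)
step 3 (rotate(1, 180)): joint angles (θ0=0°, θ1=0°, e=0)

joint angles (θ0=0°, θ1=0°, e=0)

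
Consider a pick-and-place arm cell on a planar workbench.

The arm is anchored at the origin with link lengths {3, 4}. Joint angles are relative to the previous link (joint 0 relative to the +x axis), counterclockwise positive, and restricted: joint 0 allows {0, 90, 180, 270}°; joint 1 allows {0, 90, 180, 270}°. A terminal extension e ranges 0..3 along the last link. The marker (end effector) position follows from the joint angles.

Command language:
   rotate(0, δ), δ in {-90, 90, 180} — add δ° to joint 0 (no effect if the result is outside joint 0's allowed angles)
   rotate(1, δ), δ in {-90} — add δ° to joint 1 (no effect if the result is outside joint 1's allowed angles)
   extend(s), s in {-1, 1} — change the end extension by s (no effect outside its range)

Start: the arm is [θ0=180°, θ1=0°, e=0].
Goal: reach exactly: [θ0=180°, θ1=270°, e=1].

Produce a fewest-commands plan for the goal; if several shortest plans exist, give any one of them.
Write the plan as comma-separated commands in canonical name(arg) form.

initial: [θ0=180°, θ1=0°, e=0]
1. extend(1) → [θ0=180°, θ1=0°, e=1]
2. rotate(1, -90) → [θ0=180°, θ1=270°, e=1]
minimal: 2 command(s), checked below 2.

extend(1), rotate(1, -90)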